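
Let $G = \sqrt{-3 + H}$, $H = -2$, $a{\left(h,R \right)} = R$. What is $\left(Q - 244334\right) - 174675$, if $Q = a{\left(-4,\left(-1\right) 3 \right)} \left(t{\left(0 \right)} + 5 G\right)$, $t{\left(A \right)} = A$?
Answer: $-419009 - 15 i \sqrt{5} \approx -4.1901 \cdot 10^{5} - 33.541 i$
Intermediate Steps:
$G = i \sqrt{5}$ ($G = \sqrt{-3 - 2} = \sqrt{-5} = i \sqrt{5} \approx 2.2361 i$)
$Q = - 15 i \sqrt{5}$ ($Q = \left(-1\right) 3 \left(0 + 5 i \sqrt{5}\right) = - 3 \left(0 + 5 i \sqrt{5}\right) = - 3 \cdot 5 i \sqrt{5} = - 15 i \sqrt{5} \approx - 33.541 i$)
$\left(Q - 244334\right) - 174675 = \left(- 15 i \sqrt{5} - 244334\right) - 174675 = \left(-244334 - 15 i \sqrt{5}\right) - 174675 = -419009 - 15 i \sqrt{5}$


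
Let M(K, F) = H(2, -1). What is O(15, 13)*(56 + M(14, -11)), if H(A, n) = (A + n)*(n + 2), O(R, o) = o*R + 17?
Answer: 12084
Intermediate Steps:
O(R, o) = 17 + R*o (O(R, o) = R*o + 17 = 17 + R*o)
H(A, n) = (2 + n)*(A + n) (H(A, n) = (A + n)*(2 + n) = (2 + n)*(A + n))
M(K, F) = 1 (M(K, F) = (-1)² + 2*2 + 2*(-1) + 2*(-1) = 1 + 4 - 2 - 2 = 1)
O(15, 13)*(56 + M(14, -11)) = (17 + 15*13)*(56 + 1) = (17 + 195)*57 = 212*57 = 12084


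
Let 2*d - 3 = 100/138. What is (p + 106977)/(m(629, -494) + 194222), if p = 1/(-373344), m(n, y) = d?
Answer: 918602085001/1667783214032 ≈ 0.55079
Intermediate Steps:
d = 257/138 (d = 3/2 + (100/138)/2 = 3/2 + (100*(1/138))/2 = 3/2 + (1/2)*(50/69) = 3/2 + 25/69 = 257/138 ≈ 1.8623)
m(n, y) = 257/138
p = -1/373344 ≈ -2.6785e-6
(p + 106977)/(m(629, -494) + 194222) = (-1/373344 + 106977)/(257/138 + 194222) = 39939221087/(373344*(26802893/138)) = (39939221087/373344)*(138/26802893) = 918602085001/1667783214032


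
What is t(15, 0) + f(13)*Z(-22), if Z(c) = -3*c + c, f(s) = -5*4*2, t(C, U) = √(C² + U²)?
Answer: -1745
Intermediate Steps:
f(s) = -40 (f(s) = -20*2 = -40)
Z(c) = -2*c
t(15, 0) + f(13)*Z(-22) = √(15² + 0²) - (-80)*(-22) = √(225 + 0) - 40*44 = √225 - 1760 = 15 - 1760 = -1745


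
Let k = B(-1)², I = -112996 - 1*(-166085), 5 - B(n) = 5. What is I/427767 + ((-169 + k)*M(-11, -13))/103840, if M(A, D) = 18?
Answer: 2105747273/22209662640 ≈ 0.094812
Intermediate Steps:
B(n) = 0 (B(n) = 5 - 1*5 = 5 - 5 = 0)
I = 53089 (I = -112996 + 166085 = 53089)
k = 0 (k = 0² = 0)
I/427767 + ((-169 + k)*M(-11, -13))/103840 = 53089/427767 + ((-169 + 0)*18)/103840 = 53089*(1/427767) - 169*18*(1/103840) = 53089/427767 - 3042*1/103840 = 53089/427767 - 1521/51920 = 2105747273/22209662640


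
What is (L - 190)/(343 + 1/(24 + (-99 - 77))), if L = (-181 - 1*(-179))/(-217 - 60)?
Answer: -7999456/14441395 ≈ -0.55393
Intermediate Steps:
L = 2/277 (L = (-181 + 179)/(-277) = -2*(-1/277) = 2/277 ≈ 0.0072202)
(L - 190)/(343 + 1/(24 + (-99 - 77))) = (2/277 - 190)/(343 + 1/(24 + (-99 - 77))) = -52628/(277*(343 + 1/(24 - 176))) = -52628/(277*(343 + 1/(-152))) = -52628/(277*(343 - 1/152)) = -52628/(277*52135/152) = -52628/277*152/52135 = -7999456/14441395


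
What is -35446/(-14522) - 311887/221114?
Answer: 1654191915/1605508754 ≈ 1.0303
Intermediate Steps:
-35446/(-14522) - 311887/221114 = -35446*(-1/14522) - 311887*1/221114 = 17723/7261 - 311887/221114 = 1654191915/1605508754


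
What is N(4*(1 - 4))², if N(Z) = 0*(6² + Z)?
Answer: 0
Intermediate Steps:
N(Z) = 0 (N(Z) = 0*(36 + Z) = 0)
N(4*(1 - 4))² = 0² = 0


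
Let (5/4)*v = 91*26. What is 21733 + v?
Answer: 118129/5 ≈ 23626.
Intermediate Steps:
v = 9464/5 (v = 4*(91*26)/5 = (⅘)*2366 = 9464/5 ≈ 1892.8)
21733 + v = 21733 + 9464/5 = 118129/5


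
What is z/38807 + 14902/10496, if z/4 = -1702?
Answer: 253422573/203659136 ≈ 1.2443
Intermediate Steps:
z = -6808 (z = 4*(-1702) = -6808)
z/38807 + 14902/10496 = -6808/38807 + 14902/10496 = -6808*1/38807 + 14902*(1/10496) = -6808/38807 + 7451/5248 = 253422573/203659136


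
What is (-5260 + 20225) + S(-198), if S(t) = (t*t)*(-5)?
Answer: -181055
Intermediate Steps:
S(t) = -5*t² (S(t) = t²*(-5) = -5*t²)
(-5260 + 20225) + S(-198) = (-5260 + 20225) - 5*(-198)² = 14965 - 5*39204 = 14965 - 196020 = -181055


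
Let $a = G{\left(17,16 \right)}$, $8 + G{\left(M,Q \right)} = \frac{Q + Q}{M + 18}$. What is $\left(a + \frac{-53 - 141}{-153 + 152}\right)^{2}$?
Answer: $\frac{42797764}{1225} \approx 34937.0$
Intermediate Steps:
$G{\left(M,Q \right)} = -8 + \frac{2 Q}{18 + M}$ ($G{\left(M,Q \right)} = -8 + \frac{Q + Q}{M + 18} = -8 + \frac{2 Q}{18 + M}$)
$a = - \frac{248}{35}$ ($a = \frac{2 \left(-72 + 16 - 68\right)}{18 + 17} = \frac{2 \left(-72 + 16 - 68\right)}{35} = 2 \cdot \frac{1}{35} \left(-124\right) = - \frac{248}{35} \approx -7.0857$)
$\left(a + \frac{-53 - 141}{-153 + 152}\right)^{2} = \left(- \frac{248}{35} + \frac{-53 - 141}{-153 + 152}\right)^{2} = \left(- \frac{248}{35} - \frac{194}{-1}\right)^{2} = \left(- \frac{248}{35} - -194\right)^{2} = \left(- \frac{248}{35} + 194\right)^{2} = \left(\frac{6542}{35}\right)^{2} = \frac{42797764}{1225}$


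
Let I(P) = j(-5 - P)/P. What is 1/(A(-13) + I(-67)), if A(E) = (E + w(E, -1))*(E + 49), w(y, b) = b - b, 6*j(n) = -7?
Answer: -402/188129 ≈ -0.0021368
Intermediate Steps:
j(n) = -7/6 (j(n) = (⅙)*(-7) = -7/6)
w(y, b) = 0
A(E) = E*(49 + E) (A(E) = (E + 0)*(E + 49) = E*(49 + E))
I(P) = -7/(6*P)
1/(A(-13) + I(-67)) = 1/(-13*(49 - 13) - 7/6/(-67)) = 1/(-13*36 - 7/6*(-1/67)) = 1/(-468 + 7/402) = 1/(-188129/402) = -402/188129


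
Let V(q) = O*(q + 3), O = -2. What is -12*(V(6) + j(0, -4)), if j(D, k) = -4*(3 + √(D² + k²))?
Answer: 552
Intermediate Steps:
V(q) = -6 - 2*q (V(q) = -2*(q + 3) = -2*(3 + q) = -6 - 2*q)
j(D, k) = -12 - 4*√(D² + k²)
-12*(V(6) + j(0, -4)) = -12*((-6 - 2*6) + (-12 - 4*√(0² + (-4)²))) = -12*((-6 - 12) + (-12 - 4*√(0 + 16))) = -12*(-18 + (-12 - 4*√16)) = -12*(-18 + (-12 - 4*4)) = -12*(-18 + (-12 - 16)) = -12*(-18 - 28) = -12*(-46) = 552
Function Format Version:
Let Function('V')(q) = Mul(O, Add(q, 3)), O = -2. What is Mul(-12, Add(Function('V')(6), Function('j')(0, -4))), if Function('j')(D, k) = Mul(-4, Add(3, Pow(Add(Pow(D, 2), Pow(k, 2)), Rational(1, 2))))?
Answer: 552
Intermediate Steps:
Function('V')(q) = Add(-6, Mul(-2, q)) (Function('V')(q) = Mul(-2, Add(q, 3)) = Mul(-2, Add(3, q)) = Add(-6, Mul(-2, q)))
Function('j')(D, k) = Add(-12, Mul(-4, Pow(Add(Pow(D, 2), Pow(k, 2)), Rational(1, 2))))
Mul(-12, Add(Function('V')(6), Function('j')(0, -4))) = Mul(-12, Add(Add(-6, Mul(-2, 6)), Add(-12, Mul(-4, Pow(Add(Pow(0, 2), Pow(-4, 2)), Rational(1, 2)))))) = Mul(-12, Add(Add(-6, -12), Add(-12, Mul(-4, Pow(Add(0, 16), Rational(1, 2)))))) = Mul(-12, Add(-18, Add(-12, Mul(-4, Pow(16, Rational(1, 2)))))) = Mul(-12, Add(-18, Add(-12, Mul(-4, 4)))) = Mul(-12, Add(-18, Add(-12, -16))) = Mul(-12, Add(-18, -28)) = Mul(-12, -46) = 552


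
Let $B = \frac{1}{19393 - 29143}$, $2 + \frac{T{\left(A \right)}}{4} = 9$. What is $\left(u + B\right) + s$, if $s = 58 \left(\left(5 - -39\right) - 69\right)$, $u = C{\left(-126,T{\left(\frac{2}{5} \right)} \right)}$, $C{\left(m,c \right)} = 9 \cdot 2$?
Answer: $- \frac{13962001}{9750} \approx -1432.0$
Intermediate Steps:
$T{\left(A \right)} = 28$ ($T{\left(A \right)} = -8 + 4 \cdot 9 = -8 + 36 = 28$)
$C{\left(m,c \right)} = 18$
$B = - \frac{1}{9750}$ ($B = \frac{1}{-9750} = - \frac{1}{9750} \approx -0.00010256$)
$u = 18$
$s = -1450$ ($s = 58 \left(\left(5 + 39\right) - 69\right) = 58 \left(44 - 69\right) = 58 \left(-25\right) = -1450$)
$\left(u + B\right) + s = \left(18 - \frac{1}{9750}\right) - 1450 = \frac{175499}{9750} - 1450 = - \frac{13962001}{9750}$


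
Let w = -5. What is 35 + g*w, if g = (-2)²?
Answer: 15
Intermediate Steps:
g = 4
35 + g*w = 35 + 4*(-5) = 35 - 20 = 15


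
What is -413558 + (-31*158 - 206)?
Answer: -418662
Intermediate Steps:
-413558 + (-31*158 - 206) = -413558 + (-4898 - 206) = -413558 - 5104 = -418662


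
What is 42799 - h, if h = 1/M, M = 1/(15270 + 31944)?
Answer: -4415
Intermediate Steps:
M = 1/47214 ≈ 2.1180e-5
h = 47214 (h = 1/(1/47214) = 47214)
42799 - h = 42799 - 1*47214 = 42799 - 47214 = -4415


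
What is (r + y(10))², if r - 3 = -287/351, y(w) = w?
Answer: 18284176/123201 ≈ 148.41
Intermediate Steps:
r = 766/351 (r = 3 - 287/351 = 766/351 ≈ 2.1823)
(r + y(10))² = (766/351 + 10)² = (4276/351)² = 18284176/123201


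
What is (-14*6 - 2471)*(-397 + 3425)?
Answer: -7736540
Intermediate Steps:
(-14*6 - 2471)*(-397 + 3425) = (-84 - 2471)*3028 = -2555*3028 = -7736540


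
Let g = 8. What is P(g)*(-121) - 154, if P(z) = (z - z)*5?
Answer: -154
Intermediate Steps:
P(z) = 0 (P(z) = 0*5 = 0)
P(g)*(-121) - 154 = 0*(-121) - 154 = 0 - 154 = -154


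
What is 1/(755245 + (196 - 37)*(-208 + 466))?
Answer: 1/796267 ≈ 1.2559e-6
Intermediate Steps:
1/(755245 + (196 - 37)*(-208 + 466)) = 1/(755245 + 159*258) = 1/(755245 + 41022) = 1/796267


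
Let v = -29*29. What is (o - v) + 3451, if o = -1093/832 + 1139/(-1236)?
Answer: 1102847047/257088 ≈ 4289.8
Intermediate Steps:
v = -841
o = -574649/257088 (o = -1093*1/832 + 1139*(-1/1236) = -1093/832 - 1139/1236 = -574649/257088 ≈ -2.2352)
(o - v) + 3451 = (-574649/257088 - 1*(-841)) + 3451 = (-574649/257088 + 841) + 3451 = 215636359/257088 + 3451 = 1102847047/257088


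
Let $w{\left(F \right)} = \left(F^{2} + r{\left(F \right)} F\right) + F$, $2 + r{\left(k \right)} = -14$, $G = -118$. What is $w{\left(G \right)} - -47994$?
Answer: $63688$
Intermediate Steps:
$r{\left(k \right)} = -16$ ($r{\left(k \right)} = -2 - 14 = -16$)
$w{\left(F \right)} = F^{2} - 15 F$ ($w{\left(F \right)} = \left(F^{2} - 16 F\right) + F = F^{2} - 15 F$)
$w{\left(G \right)} - -47994 = - 118 \left(-15 - 118\right) - -47994 = \left(-118\right) \left(-133\right) + 47994 = 15694 + 47994 = 63688$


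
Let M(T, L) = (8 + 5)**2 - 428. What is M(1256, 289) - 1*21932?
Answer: -22191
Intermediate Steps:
M(T, L) = -259 (M(T, L) = 13**2 - 428 = 169 - 428 = -259)
M(1256, 289) - 1*21932 = -259 - 1*21932 = -259 - 21932 = -22191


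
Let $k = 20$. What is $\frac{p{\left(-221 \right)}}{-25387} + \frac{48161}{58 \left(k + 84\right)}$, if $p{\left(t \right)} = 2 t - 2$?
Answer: $\frac{1225341515}{153134384} \approx 8.0017$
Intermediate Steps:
$p{\left(t \right)} = -2 + 2 t$
$\frac{p{\left(-221 \right)}}{-25387} + \frac{48161}{58 \left(k + 84\right)} = \frac{-2 + 2 \left(-221\right)}{-25387} + \frac{48161}{58 \left(20 + 84\right)} = \left(-2 - 442\right) \left(- \frac{1}{25387}\right) + \frac{48161}{58 \cdot 104} = \left(-444\right) \left(- \frac{1}{25387}\right) + \frac{48161}{6032} = \frac{444}{25387} + 48161 \cdot \frac{1}{6032} = \frac{444}{25387} + \frac{48161}{6032} = \frac{1225341515}{153134384}$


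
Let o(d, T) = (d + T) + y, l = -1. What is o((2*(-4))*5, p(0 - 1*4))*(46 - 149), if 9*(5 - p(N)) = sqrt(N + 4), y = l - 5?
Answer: 4223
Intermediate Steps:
y = -6 (y = -1 - 5 = -6)
p(N) = 5 - sqrt(4 + N)/9 (p(N) = 5 - sqrt(N + 4)/9 = 5 - sqrt(4 + N)/9)
o(d, T) = -6 + T + d (o(d, T) = (d + T) - 6 = (T + d) - 6 = -6 + T + d)
o((2*(-4))*5, p(0 - 1*4))*(46 - 149) = (-6 + (5 - sqrt(4 + (0 - 1*4))/9) + (2*(-4))*5)*(46 - 149) = (-6 + (5 - sqrt(4 + (0 - 4))/9) - 8*5)*(-103) = (-6 + (5 - sqrt(4 - 4)/9) - 40)*(-103) = (-6 + (5 - sqrt(0)/9) - 40)*(-103) = (-6 + (5 - 1/9*0) - 40)*(-103) = (-6 + (5 + 0) - 40)*(-103) = (-6 + 5 - 40)*(-103) = -41*(-103) = 4223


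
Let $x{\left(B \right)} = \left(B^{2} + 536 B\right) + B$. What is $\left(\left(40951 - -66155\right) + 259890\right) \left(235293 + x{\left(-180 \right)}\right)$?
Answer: $62768426868$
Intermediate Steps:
$x{\left(B \right)} = B^{2} + 537 B$
$\left(\left(40951 - -66155\right) + 259890\right) \left(235293 + x{\left(-180 \right)}\right) = \left(\left(40951 - -66155\right) + 259890\right) \left(235293 - 180 \left(537 - 180\right)\right) = \left(\left(40951 + 66155\right) + 259890\right) \left(235293 - 64260\right) = \left(107106 + 259890\right) \left(235293 - 64260\right) = 366996 \cdot 171033 = 62768426868$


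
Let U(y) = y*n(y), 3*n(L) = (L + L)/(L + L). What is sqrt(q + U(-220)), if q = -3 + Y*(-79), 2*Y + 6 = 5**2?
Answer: 11*I*sqrt(246)/6 ≈ 28.755*I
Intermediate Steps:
n(L) = 1/3 (n(L) = ((L + L)/(L + L))/3 = ((2*L)/((2*L)))/3 = ((2*L)*(1/(2*L)))/3 = (1/3)*1 = 1/3)
Y = 19/2 (Y = -3 + (1/2)*5**2 = -3 + (1/2)*25 = -3 + 25/2 = 19/2 ≈ 9.5000)
U(y) = y/3 (U(y) = y*(1/3) = y/3)
q = -1507/2 (q = -3 + (19/2)*(-79) = -3 - 1501/2 = -1507/2 ≈ -753.50)
sqrt(q + U(-220)) = sqrt(-1507/2 + (1/3)*(-220)) = sqrt(-1507/2 - 220/3) = sqrt(-4961/6) = 11*I*sqrt(246)/6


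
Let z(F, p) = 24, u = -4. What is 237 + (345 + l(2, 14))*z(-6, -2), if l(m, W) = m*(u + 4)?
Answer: 8517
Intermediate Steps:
l(m, W) = 0 (l(m, W) = m*(-4 + 4) = m*0 = 0)
237 + (345 + l(2, 14))*z(-6, -2) = 237 + (345 + 0)*24 = 237 + 345*24 = 237 + 8280 = 8517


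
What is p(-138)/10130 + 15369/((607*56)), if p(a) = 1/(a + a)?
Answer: 1342807679/2969923530 ≈ 0.45214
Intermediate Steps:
p(a) = 1/(2*a)
p(-138)/10130 + 15369/((607*56)) = ((½)/(-138))/10130 + 15369/((607*56)) = ((½)*(-1/138))*(1/10130) + 15369/33992 = -1/276*1/10130 + 15369*(1/33992) = -1/2795880 + 15369/33992 = 1342807679/2969923530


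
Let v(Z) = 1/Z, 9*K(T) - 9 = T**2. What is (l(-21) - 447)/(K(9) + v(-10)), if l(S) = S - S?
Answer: -1490/33 ≈ -45.151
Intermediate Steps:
K(T) = 1 + T**2/9
l(S) = 0
v(Z) = 1/Z
(l(-21) - 447)/(K(9) + v(-10)) = (0 - 447)/((1 + (1/9)*9**2) + 1/(-10)) = -447/((1 + (1/9)*81) - 1/10) = -447/((1 + 9) - 1/10) = -447/(10 - 1/10) = -447/99/10 = -447*10/99 = -1490/33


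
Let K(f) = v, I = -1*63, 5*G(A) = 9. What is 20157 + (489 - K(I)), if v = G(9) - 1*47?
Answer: 103456/5 ≈ 20691.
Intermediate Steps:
G(A) = 9/5 (G(A) = (⅕)*9 = 9/5)
I = -63
v = -226/5 (v = 9/5 - 1*47 = 9/5 - 47 = -226/5 ≈ -45.200)
K(f) = -226/5
20157 + (489 - K(I)) = 20157 + (489 - 1*(-226/5)) = 20157 + (489 + 226/5) = 20157 + 2671/5 = 103456/5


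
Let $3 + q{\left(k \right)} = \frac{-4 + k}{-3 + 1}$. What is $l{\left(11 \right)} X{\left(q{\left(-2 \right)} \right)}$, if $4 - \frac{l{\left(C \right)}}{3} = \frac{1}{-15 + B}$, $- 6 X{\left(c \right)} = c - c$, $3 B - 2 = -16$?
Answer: $0$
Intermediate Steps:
$B = - \frac{14}{3}$ ($B = \frac{2}{3} + \frac{1}{3} \left(-16\right) = \frac{2}{3} - \frac{16}{3} = - \frac{14}{3} \approx -4.6667$)
$q{\left(k \right)} = -1 - \frac{k}{2}$ ($q{\left(k \right)} = -3 + \frac{-4 + k}{-3 + 1} = -3 + \frac{-4 + k}{-2} = -3 + \left(-4 + k\right) \left(- \frac{1}{2}\right) = -3 - \left(-2 + \frac{k}{2}\right) = -1 - \frac{k}{2}$)
$X{\left(c \right)} = 0$ ($X{\left(c \right)} = - \frac{c - c}{6} = \left(- \frac{1}{6}\right) 0 = 0$)
$l{\left(C \right)} = \frac{717}{59}$ ($l{\left(C \right)} = 12 - \frac{3}{-15 - \frac{14}{3}} = 12 - \frac{3}{- \frac{59}{3}} = 12 - - \frac{9}{59} = 12 + \frac{9}{59} = \frac{717}{59}$)
$l{\left(11 \right)} X{\left(q{\left(-2 \right)} \right)} = \frac{717}{59} \cdot 0 = 0$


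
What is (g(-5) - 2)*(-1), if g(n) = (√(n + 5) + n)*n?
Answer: -23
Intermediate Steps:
g(n) = n*(n + √(5 + n)) (g(n) = (√(5 + n) + n)*n = (n + √(5 + n))*n = n*(n + √(5 + n)))
(g(-5) - 2)*(-1) = (-5*(-5 + √(5 - 5)) - 2)*(-1) = (-5*(-5 + √0) - 2)*(-1) = (-5*(-5 + 0) - 2)*(-1) = (-5*(-5) - 2)*(-1) = (25 - 2)*(-1) = 23*(-1) = -23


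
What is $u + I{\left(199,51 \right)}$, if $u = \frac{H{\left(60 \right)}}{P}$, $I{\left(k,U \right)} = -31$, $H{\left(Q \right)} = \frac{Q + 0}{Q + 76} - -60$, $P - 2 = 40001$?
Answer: $- \frac{42161107}{1360102} \approx -30.998$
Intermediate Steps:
$P = 40003$ ($P = 2 + 40001 = 40003$)
$H{\left(Q \right)} = 60 + \frac{Q}{76 + Q}$ ($H{\left(Q \right)} = \frac{Q}{76 + Q} + 60 = 60 + \frac{Q}{76 + Q}$)
$u = \frac{2055}{1360102}$ ($u = \frac{\frac{1}{76 + 60} \left(4560 + 61 \cdot 60\right)}{40003} = \frac{4560 + 3660}{136} \cdot \frac{1}{40003} = \frac{1}{136} \cdot 8220 \cdot \frac{1}{40003} = \frac{2055}{34} \cdot \frac{1}{40003} = \frac{2055}{1360102} \approx 0.0015109$)
$u + I{\left(199,51 \right)} = \frac{2055}{1360102} - 31 = - \frac{42161107}{1360102}$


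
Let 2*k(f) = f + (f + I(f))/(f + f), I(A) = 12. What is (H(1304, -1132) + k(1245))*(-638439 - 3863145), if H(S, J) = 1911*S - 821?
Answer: -4654973166612804/415 ≈ -1.1217e+13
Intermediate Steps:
k(f) = f/2 + (12 + f)/(4*f) (k(f) = (f + (f + 12)/(f + f))/2 = (f + (12 + f)/((2*f)))/2 = (f + (12 + f)*(1/(2*f)))/2 = (f + (12 + f)/(2*f))/2 = f/2 + (12 + f)/(4*f))
H(S, J) = -821 + 1911*S
(H(1304, -1132) + k(1245))*(-638439 - 3863145) = ((-821 + 1911*1304) + (¼ + (½)*1245 + 3/1245))*(-638439 - 3863145) = ((-821 + 2491944) + (¼ + 1245/2 + 3*(1/1245)))*(-4501584) = (2491123 + (¼ + 1245/2 + 1/415))*(-4501584) = (2491123 + 1033769/1660)*(-4501584) = (4136297949/1660)*(-4501584) = -4654973166612804/415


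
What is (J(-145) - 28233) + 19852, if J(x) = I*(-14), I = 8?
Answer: -8493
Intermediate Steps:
J(x) = -112 (J(x) = 8*(-14) = -112)
(J(-145) - 28233) + 19852 = (-112 - 28233) + 19852 = -28345 + 19852 = -8493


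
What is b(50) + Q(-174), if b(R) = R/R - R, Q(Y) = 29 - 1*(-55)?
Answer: 35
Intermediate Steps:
Q(Y) = 84 (Q(Y) = 29 + 55 = 84)
b(R) = 1 - R
b(50) + Q(-174) = (1 - 1*50) + 84 = (1 - 50) + 84 = -49 + 84 = 35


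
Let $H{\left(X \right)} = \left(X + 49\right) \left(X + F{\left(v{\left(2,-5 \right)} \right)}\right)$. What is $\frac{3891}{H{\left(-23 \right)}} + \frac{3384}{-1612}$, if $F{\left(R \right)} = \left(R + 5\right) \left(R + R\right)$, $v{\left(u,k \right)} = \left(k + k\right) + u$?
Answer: $\frac{78321}{20150} \approx 3.8869$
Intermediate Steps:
$v{\left(u,k \right)} = u + 2 k$ ($v{\left(u,k \right)} = 2 k + u = u + 2 k$)
$F{\left(R \right)} = 2 R \left(5 + R\right)$ ($F{\left(R \right)} = \left(5 + R\right) 2 R = 2 R \left(5 + R\right)$)
$H{\left(X \right)} = \left(48 + X\right) \left(49 + X\right)$ ($H{\left(X \right)} = \left(X + 49\right) \left(X + 2 \left(2 + 2 \left(-5\right)\right) \left(5 + \left(2 + 2 \left(-5\right)\right)\right)\right) = \left(49 + X\right) \left(X + 2 \left(2 - 10\right) \left(5 + \left(2 - 10\right)\right)\right) = \left(49 + X\right) \left(X + 2 \left(-8\right) \left(5 - 8\right)\right) = \left(49 + X\right) \left(X + 2 \left(-8\right) \left(-3\right)\right) = \left(49 + X\right) \left(X + 48\right) = \left(49 + X\right) \left(48 + X\right) = \left(48 + X\right) \left(49 + X\right)$)
$\frac{3891}{H{\left(-23 \right)}} + \frac{3384}{-1612} = \frac{3891}{2352 + \left(-23\right)^{2} + 97 \left(-23\right)} + \frac{3384}{-1612} = \frac{3891}{2352 + 529 - 2231} + 3384 \left(- \frac{1}{1612}\right) = \frac{3891}{650} - \frac{846}{403} = \frac{78321}{20150}$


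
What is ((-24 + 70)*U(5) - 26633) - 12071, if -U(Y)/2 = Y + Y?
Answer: -39624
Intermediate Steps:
U(Y) = -4*Y (U(Y) = -2*(Y + Y) = -4*Y)
((-24 + 70)*U(5) - 26633) - 12071 = ((-24 + 70)*(-4*5) - 26633) - 12071 = (46*(-20) - 26633) - 12071 = (-920 - 26633) - 12071 = -27553 - 12071 = -39624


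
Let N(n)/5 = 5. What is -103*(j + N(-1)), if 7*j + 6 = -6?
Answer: -16789/7 ≈ -2398.4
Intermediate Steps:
j = -12/7 (j = -6/7 + (1/7)*(-6) = -6/7 - 6/7 = -12/7 ≈ -1.7143)
N(n) = 25 (N(n) = 5*5 = 25)
-103*(j + N(-1)) = -103*(-12/7 + 25) = -103*163/7 = -16789/7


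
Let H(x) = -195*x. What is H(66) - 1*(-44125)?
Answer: 31255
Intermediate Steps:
H(66) - 1*(-44125) = -195*66 - 1*(-44125) = -12870 + 44125 = 31255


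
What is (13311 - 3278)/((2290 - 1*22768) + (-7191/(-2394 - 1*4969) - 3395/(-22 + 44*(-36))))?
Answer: -118640004274/242115353353 ≈ -0.49001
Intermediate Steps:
(13311 - 3278)/((2290 - 1*22768) + (-7191/(-2394 - 1*4969) - 3395/(-22 + 44*(-36)))) = 10033/((2290 - 22768) + (-7191/(-2394 - 4969) - 3395/(-22 - 1584))) = 10033/(-20478 + (-7191/(-7363) - 3395/(-1606))) = 10033/(-20478 + (-7191*(-1/7363) - 3395*(-1/1606))) = 10033/(-20478 + (7191/7363 + 3395/1606)) = 10033/(-20478 + 36546131/11824978) = 10033/(-242115353353/11824978) = 10033*(-11824978/242115353353) = -118640004274/242115353353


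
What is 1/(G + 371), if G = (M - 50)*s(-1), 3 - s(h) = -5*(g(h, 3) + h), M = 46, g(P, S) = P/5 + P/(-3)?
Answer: 3/1129 ≈ 0.0026572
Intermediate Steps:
g(P, S) = -2*P/15 (g(P, S) = P*(⅕) + P*(-⅓) = P/5 - P/3 = -2*P/15)
s(h) = 3 + 13*h/3 (s(h) = 3 - (-5)*(-2*h/15 + h) = 3 - (-5)*13*h/15 = 3 - (-13)*h/3 = 3 + 13*h/3)
G = 16/3 (G = (46 - 50)*(3 + (13/3)*(-1)) = -4*(3 - 13/3) = -4*(-4/3) = 16/3 ≈ 5.3333)
1/(G + 371) = 1/(16/3 + 371) = 1/(1129/3) = 3/1129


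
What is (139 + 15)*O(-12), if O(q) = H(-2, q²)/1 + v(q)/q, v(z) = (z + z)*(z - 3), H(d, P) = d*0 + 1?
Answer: -4466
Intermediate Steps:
H(d, P) = 1 (H(d, P) = 0 + 1 = 1)
v(z) = 2*z*(-3 + z) (v(z) = (2*z)*(-3 + z) = 2*z*(-3 + z))
O(q) = -5 + 2*q (O(q) = 1/1 + (2*q*(-3 + q))/q = 1*1 + (-6 + 2*q) = 1 + (-6 + 2*q) = -5 + 2*q)
(139 + 15)*O(-12) = (139 + 15)*(-5 + 2*(-12)) = 154*(-5 - 24) = 154*(-29) = -4466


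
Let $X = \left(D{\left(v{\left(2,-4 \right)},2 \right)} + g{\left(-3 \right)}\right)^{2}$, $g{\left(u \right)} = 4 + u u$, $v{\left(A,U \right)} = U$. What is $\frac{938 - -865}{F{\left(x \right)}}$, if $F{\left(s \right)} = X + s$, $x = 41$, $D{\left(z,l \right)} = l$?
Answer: $\frac{1803}{266} \approx 6.7782$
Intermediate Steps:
$g{\left(u \right)} = 4 + u^{2}$
$X = 225$ ($X = \left(2 + \left(4 + \left(-3\right)^{2}\right)\right)^{2} = \left(2 + \left(4 + 9\right)\right)^{2} = \left(2 + 13\right)^{2} = 15^{2} = 225$)
$F{\left(s \right)} = 225 + s$
$\frac{938 - -865}{F{\left(x \right)}} = \frac{938 - -865}{225 + 41} = \frac{938 + 865}{266} = 1803 \cdot \frac{1}{266} = \frac{1803}{266}$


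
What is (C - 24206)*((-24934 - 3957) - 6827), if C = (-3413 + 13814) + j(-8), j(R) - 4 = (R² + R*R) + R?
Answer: 488657958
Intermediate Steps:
j(R) = 4 + R + 2*R² (j(R) = 4 + ((R² + R*R) + R) = 4 + ((R² + R²) + R) = 4 + (2*R² + R) = 4 + (R + 2*R²) = 4 + R + 2*R²)
C = 10525 (C = (-3413 + 13814) + (4 - 8 + 2*(-8)²) = 10401 + (4 - 8 + 2*64) = 10401 + (4 - 8 + 128) = 10401 + 124 = 10525)
(C - 24206)*((-24934 - 3957) - 6827) = (10525 - 24206)*((-24934 - 3957) - 6827) = -13681*(-28891 - 6827) = -13681*(-35718) = 488657958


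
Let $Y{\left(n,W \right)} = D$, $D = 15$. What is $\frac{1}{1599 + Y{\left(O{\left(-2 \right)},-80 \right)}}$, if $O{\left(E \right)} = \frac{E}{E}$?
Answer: $\frac{1}{1614} \approx 0.00061958$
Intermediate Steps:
$O{\left(E \right)} = 1$
$Y{\left(n,W \right)} = 15$
$\frac{1}{1599 + Y{\left(O{\left(-2 \right)},-80 \right)}} = \frac{1}{1599 + 15} = \frac{1}{1614}$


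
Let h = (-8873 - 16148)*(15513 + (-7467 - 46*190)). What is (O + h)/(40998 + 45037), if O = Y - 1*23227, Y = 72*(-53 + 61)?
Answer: 17341923/86035 ≈ 201.57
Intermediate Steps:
Y = 576 (Y = 72*8 = 576)
O = -22651 (O = 576 - 1*23227 = 576 - 23227 = -22651)
h = 17364574 (h = -25021*(15513 + (-7467 - 8740)) = -25021*(15513 - 16207) = -25021*(-694) = 17364574)
(O + h)/(40998 + 45037) = (-22651 + 17364574)/(40998 + 45037) = 17341923/86035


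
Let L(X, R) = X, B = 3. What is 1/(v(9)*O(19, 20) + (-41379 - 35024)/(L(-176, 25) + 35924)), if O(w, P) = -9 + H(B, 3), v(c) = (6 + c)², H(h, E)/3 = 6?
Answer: 35748/72313297 ≈ 0.00049435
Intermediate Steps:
H(h, E) = 18 (H(h, E) = 3*6 = 18)
O(w, P) = 9 (O(w, P) = -9 + 18 = 9)
1/(v(9)*O(19, 20) + (-41379 - 35024)/(L(-176, 25) + 35924)) = 1/((6 + 9)²*9 + (-41379 - 35024)/(-176 + 35924)) = 1/(15²*9 - 76403/35748) = 1/(225*9 - 76403*1/35748) = 1/(2025 - 76403/35748) = 1/(72313297/35748) = 35748/72313297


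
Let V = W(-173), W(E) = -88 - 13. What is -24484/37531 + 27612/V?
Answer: -1038778856/3790631 ≈ -274.04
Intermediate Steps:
W(E) = -101
V = -101
-24484/37531 + 27612/V = -24484/37531 + 27612/(-101) = -24484*1/37531 + 27612*(-1/101) = -24484/37531 - 27612/101 = -1038778856/3790631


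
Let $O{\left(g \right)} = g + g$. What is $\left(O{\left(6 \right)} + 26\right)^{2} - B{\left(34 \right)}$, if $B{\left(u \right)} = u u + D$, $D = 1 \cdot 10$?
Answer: $278$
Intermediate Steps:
$D = 10$
$B{\left(u \right)} = 10 + u^{2}$ ($B{\left(u \right)} = u u + 10 = u^{2} + 10 = 10 + u^{2}$)
$O{\left(g \right)} = 2 g$
$\left(O{\left(6 \right)} + 26\right)^{2} - B{\left(34 \right)} = \left(2 \cdot 6 + 26\right)^{2} - \left(10 + 34^{2}\right) = \left(12 + 26\right)^{2} - \left(10 + 1156\right) = 38^{2} - 1166 = 1444 - 1166 = 278$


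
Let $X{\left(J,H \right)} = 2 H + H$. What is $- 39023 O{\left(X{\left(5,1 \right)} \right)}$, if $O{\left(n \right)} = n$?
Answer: $-117069$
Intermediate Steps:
$X{\left(J,H \right)} = 3 H$
$- 39023 O{\left(X{\left(5,1 \right)} \right)} = - 39023 \cdot 3 \cdot 1 = \left(-39023\right) 3 = -117069$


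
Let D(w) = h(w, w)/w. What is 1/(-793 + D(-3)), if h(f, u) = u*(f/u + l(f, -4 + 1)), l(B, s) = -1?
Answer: -1/793 ≈ -0.0012610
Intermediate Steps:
h(f, u) = u*(-1 + f/u) (h(f, u) = u*(f/u - 1) = u*(-1 + f/u))
D(w) = 0 (D(w) = (w - w)/w = 0/w = 0)
1/(-793 + D(-3)) = 1/(-793 + 0) = 1/(-793) = -1/793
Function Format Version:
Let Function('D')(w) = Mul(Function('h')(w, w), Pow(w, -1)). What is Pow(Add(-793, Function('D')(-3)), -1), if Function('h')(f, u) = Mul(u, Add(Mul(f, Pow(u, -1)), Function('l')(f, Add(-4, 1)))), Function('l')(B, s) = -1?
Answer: Rational(-1, 793) ≈ -0.0012610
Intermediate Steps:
Function('h')(f, u) = Mul(u, Add(-1, Mul(f, Pow(u, -1)))) (Function('h')(f, u) = Mul(u, Add(Mul(f, Pow(u, -1)), -1)) = Mul(u, Add(-1, Mul(f, Pow(u, -1)))))
Function('D')(w) = 0 (Function('D')(w) = Mul(Add(w, Mul(-1, w)), Pow(w, -1)) = Mul(0, Pow(w, -1)) = 0)
Pow(Add(-793, Function('D')(-3)), -1) = Pow(Add(-793, 0), -1) = Pow(-793, -1) = Rational(-1, 793)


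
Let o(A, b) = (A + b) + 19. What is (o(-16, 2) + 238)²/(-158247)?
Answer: -2187/5861 ≈ -0.37314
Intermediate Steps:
o(A, b) = 19 + A + b
(o(-16, 2) + 238)²/(-158247) = ((19 - 16 + 2) + 238)²/(-158247) = (5 + 238)²*(-1/158247) = 243²*(-1/158247) = 59049*(-1/158247) = -2187/5861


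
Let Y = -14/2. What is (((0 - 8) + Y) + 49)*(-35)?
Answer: -1190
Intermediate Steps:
Y = -7 (Y = -14*½ = -7)
(((0 - 8) + Y) + 49)*(-35) = (((0 - 8) - 7) + 49)*(-35) = ((-8 - 7) + 49)*(-35) = (-15 + 49)*(-35) = 34*(-35) = -1190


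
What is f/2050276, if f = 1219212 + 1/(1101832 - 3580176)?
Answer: 3021626744927/5081289222944 ≈ 0.59466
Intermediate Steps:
f = 3021626744927/2478344 (f = 1219212 + 1/(-2478344) = 1219212 - 1/2478344 = 3021626744927/2478344 ≈ 1.2192e+6)
f/2050276 = (3021626744927/2478344)/2050276 = (3021626744927/2478344)*(1/2050276) = 3021626744927/5081289222944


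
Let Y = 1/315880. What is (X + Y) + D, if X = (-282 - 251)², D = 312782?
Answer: 188539611481/315880 ≈ 5.9687e+5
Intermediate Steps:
Y = 1/315880 ≈ 3.1658e-6
X = 284089 (X = (-533)² = 284089)
(X + Y) + D = (284089 + 1/315880) + 312782 = 89738033321/315880 + 312782 = 188539611481/315880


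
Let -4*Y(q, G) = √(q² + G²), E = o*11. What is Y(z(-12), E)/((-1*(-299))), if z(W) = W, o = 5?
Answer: -√3169/1196 ≈ -0.047068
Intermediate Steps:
E = 55 (E = 5*11 = 55)
Y(q, G) = -√(G² + q²)/4 (Y(q, G) = -√(q² + G²)/4 = -√(G² + q²)/4)
Y(z(-12), E)/((-1*(-299))) = (-√(55² + (-12)²)/4)/((-1*(-299))) = -√(3025 + 144)/4/299 = -√3169/4*(1/299) = -√3169/1196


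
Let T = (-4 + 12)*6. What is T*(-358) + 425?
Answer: -16759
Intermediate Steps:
T = 48 (T = 8*6 = 48)
T*(-358) + 425 = 48*(-358) + 425 = -17184 + 425 = -16759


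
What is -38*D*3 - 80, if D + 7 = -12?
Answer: 2086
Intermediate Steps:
D = -19 (D = -7 - 12 = -19)
-38*D*3 - 80 = -(-722)*3 - 80 = -38*(-57) - 80 = 2166 - 80 = 2086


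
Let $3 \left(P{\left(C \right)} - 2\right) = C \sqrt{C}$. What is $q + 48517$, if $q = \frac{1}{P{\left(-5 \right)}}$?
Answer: $\frac{7811255}{161} + \frac{15 i \sqrt{5}}{161} \approx 48517.0 + 0.20833 i$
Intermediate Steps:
$P{\left(C \right)} = 2 + \frac{C^{\frac{3}{2}}}{3}$ ($P{\left(C \right)} = 2 + \frac{C \sqrt{C}}{3} = 2 + \frac{C^{\frac{3}{2}}}{3}$)
$q = \frac{1}{2 - \frac{5 i \sqrt{5}}{3}}$ ($q = \frac{1}{2 + \frac{\left(-5\right)^{\frac{3}{2}}}{3}} = \frac{1}{2 + \frac{\left(-5\right) i \sqrt{5}}{3}} = \frac{1}{2 - \frac{5 i \sqrt{5}}{3}} \approx 0.1118 + 0.20833 i$)
$q + 48517 = \left(\frac{18}{161} + \frac{15 i \sqrt{5}}{161}\right) + 48517 = \frac{7811255}{161} + \frac{15 i \sqrt{5}}{161}$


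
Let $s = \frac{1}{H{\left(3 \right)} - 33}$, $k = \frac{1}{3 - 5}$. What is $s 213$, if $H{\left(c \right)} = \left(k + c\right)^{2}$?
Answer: $- \frac{852}{107} \approx -7.9626$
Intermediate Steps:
$k = - \frac{1}{2}$ ($k = \frac{1}{-2} = - \frac{1}{2} \approx -0.5$)
$H{\left(c \right)} = \left(- \frac{1}{2} + c\right)^{2}$
$s = - \frac{4}{107}$ ($s = \frac{1}{\frac{\left(-1 + 2 \cdot 3\right)^{2}}{4} - 33} = \frac{1}{\frac{\left(-1 + 6\right)^{2}}{4} - 33} = \frac{1}{\frac{5^{2}}{4} - 33} = \frac{1}{\frac{1}{4} \cdot 25 - 33} = \frac{1}{\frac{25}{4} - 33} = \frac{1}{- \frac{107}{4}} = - \frac{4}{107} \approx -0.037383$)
$s 213 = \left(- \frac{4}{107}\right) 213 = - \frac{852}{107}$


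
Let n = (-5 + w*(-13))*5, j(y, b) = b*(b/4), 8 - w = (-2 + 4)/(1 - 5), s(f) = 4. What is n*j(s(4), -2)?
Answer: -1155/2 ≈ -577.50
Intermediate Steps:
w = 17/2 (w = 8 - (-2 + 4)/(1 - 5) = 8 - 2/(-4) = 8 - 2*(-1)/4 = 8 - 1*(-½) = 8 + ½ = 17/2 ≈ 8.5000)
j(y, b) = b²/4 (j(y, b) = b*(b*(¼)) = b*(b/4) = b²/4)
n = -1155/2 (n = (-5 + (17/2)*(-13))*5 = (-5 - 221/2)*5 = -231/2*5 = -1155/2 ≈ -577.50)
n*j(s(4), -2) = -1155*(-2)²/8 = -1155*4/8 = -1155/2*1 = -1155/2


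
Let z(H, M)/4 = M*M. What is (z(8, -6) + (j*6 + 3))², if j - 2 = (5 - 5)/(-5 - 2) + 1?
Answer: 27225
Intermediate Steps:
z(H, M) = 4*M² (z(H, M) = 4*(M*M) = 4*M²)
j = 3 (j = 2 + ((5 - 5)/(-5 - 2) + 1) = 2 + (0/(-7) + 1) = 2 + (0*(-⅐) + 1) = 2 + (0 + 1) = 2 + 1 = 3)
(z(8, -6) + (j*6 + 3))² = (4*(-6)² + (3*6 + 3))² = (4*36 + (18 + 3))² = (144 + 21)² = 165² = 27225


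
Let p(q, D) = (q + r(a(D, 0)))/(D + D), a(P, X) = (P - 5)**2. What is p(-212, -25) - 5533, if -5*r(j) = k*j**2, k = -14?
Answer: -1272219/25 ≈ -50889.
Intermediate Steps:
a(P, X) = (-5 + P)**2
r(j) = 14*j**2/5 (r(j) = -(-14)*j**2/5 = 14*j**2/5)
p(q, D) = (q + 14*(-5 + D)**4/5)/(2*D) (p(q, D) = (q + 14*((-5 + D)**2)**2/5)/(D + D) = (q + 14*(-5 + D)**4/5)/((2*D)) = (q + 14*(-5 + D)**4/5)*(1/(2*D)) = (q + 14*(-5 + D)**4/5)/(2*D))
p(-212, -25) - 5533 = (1/10)*(5*(-212) + 14*(-5 - 25)**4)/(-25) - 5533 = (1/10)*(-1/25)*(-1060 + 14*(-30)**4) - 5533 = (1/10)*(-1/25)*(-1060 + 14*810000) - 5533 = (1/10)*(-1/25)*(-1060 + 11340000) - 5533 = (1/10)*(-1/25)*11338940 - 5533 = -1133894/25 - 5533 = -1272219/25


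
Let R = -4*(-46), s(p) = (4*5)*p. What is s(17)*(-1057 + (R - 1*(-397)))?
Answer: -161840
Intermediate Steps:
s(p) = 20*p
R = 184
s(17)*(-1057 + (R - 1*(-397))) = (20*17)*(-1057 + (184 - 1*(-397))) = 340*(-1057 + (184 + 397)) = 340*(-1057 + 581) = 340*(-476) = -161840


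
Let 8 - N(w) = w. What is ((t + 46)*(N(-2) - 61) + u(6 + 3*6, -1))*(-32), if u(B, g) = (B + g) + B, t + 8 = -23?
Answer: 22976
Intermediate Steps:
t = -31 (t = -8 - 23 = -31)
u(B, g) = g + 2*B
N(w) = 8 - w
((t + 46)*(N(-2) - 61) + u(6 + 3*6, -1))*(-32) = ((-31 + 46)*((8 - 1*(-2)) - 61) + (-1 + 2*(6 + 3*6)))*(-32) = (15*((8 + 2) - 61) + (-1 + 2*(6 + 18)))*(-32) = (15*(10 - 61) + (-1 + 2*24))*(-32) = (15*(-51) + (-1 + 48))*(-32) = (-765 + 47)*(-32) = -718*(-32) = 22976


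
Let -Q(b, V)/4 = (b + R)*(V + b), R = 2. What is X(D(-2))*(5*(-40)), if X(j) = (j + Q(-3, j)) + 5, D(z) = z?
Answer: 3400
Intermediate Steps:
Q(b, V) = -4*(2 + b)*(V + b) (Q(b, V) = -4*(b + 2)*(V + b) = -4*(2 + b)*(V + b))
X(j) = -7 + 5*j (X(j) = (j + (-8*j - 8*(-3) - 4*(-3)² - 4*j*(-3))) + 5 = (j + (-8*j + 24 - 4*9 + 12*j)) + 5 = (j + (-8*j + 24 - 36 + 12*j)) + 5 = (j + (-12 + 4*j)) + 5 = (-12 + 5*j) + 5 = -7 + 5*j)
X(D(-2))*(5*(-40)) = (-7 + 5*(-2))*(5*(-40)) = (-7 - 10)*(-200) = -17*(-200) = 3400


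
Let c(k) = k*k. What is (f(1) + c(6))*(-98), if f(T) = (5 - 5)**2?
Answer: -3528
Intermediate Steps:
c(k) = k**2
f(T) = 0 (f(T) = 0**2 = 0)
(f(1) + c(6))*(-98) = (0 + 6**2)*(-98) = (0 + 36)*(-98) = 36*(-98) = -3528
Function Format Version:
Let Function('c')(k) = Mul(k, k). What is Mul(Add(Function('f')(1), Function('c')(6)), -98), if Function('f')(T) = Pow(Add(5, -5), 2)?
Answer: -3528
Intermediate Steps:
Function('c')(k) = Pow(k, 2)
Function('f')(T) = 0 (Function('f')(T) = Pow(0, 2) = 0)
Mul(Add(Function('f')(1), Function('c')(6)), -98) = Mul(Add(0, Pow(6, 2)), -98) = Mul(Add(0, 36), -98) = Mul(36, -98) = -3528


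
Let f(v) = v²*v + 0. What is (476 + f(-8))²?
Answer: 1296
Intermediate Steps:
f(v) = v³ (f(v) = v³ + 0 = v³)
(476 + f(-8))² = (476 + (-8)³)² = (476 - 512)² = (-36)² = 1296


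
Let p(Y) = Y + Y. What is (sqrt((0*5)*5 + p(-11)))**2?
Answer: -22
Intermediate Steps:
p(Y) = 2*Y
(sqrt((0*5)*5 + p(-11)))**2 = (sqrt((0*5)*5 + 2*(-11)))**2 = (sqrt(0*5 - 22))**2 = (sqrt(0 - 22))**2 = (sqrt(-22))**2 = (I*sqrt(22))**2 = -22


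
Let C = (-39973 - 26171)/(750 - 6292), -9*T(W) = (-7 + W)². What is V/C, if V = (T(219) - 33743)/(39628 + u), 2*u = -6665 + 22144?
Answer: -966056501/14098841640 ≈ -0.068520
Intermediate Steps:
u = 15479/2 (u = (-6665 + 22144)/2 = (½)*15479 = 15479/2 ≈ 7739.5)
T(W) = -(-7 + W)²/9
C = 33072/2771 (C = -66144/(-5542) = -66144*(-1/5542) = 33072/2771 ≈ 11.935)
V = -697262/852615 (V = (-(-7 + 219)²/9 - 33743)/(39628 + 15479/2) = (-⅑*212² - 33743)/(94735/2) = (-⅑*44944 - 33743)*(2/94735) = (-44944/9 - 33743)*(2/94735) = -348631/9*2/94735 = -697262/852615 ≈ -0.81779)
V/C = -697262/(852615*33072/2771) = -697262/852615*2771/33072 = -966056501/14098841640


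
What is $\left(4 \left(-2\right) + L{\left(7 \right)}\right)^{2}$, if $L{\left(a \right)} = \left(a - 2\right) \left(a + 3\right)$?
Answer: $1764$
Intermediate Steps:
$L{\left(a \right)} = \left(-2 + a\right) \left(3 + a\right)$
$\left(4 \left(-2\right) + L{\left(7 \right)}\right)^{2} = \left(4 \left(-2\right) + \left(-6 + 7 + 7^{2}\right)\right)^{2} = \left(-8 + \left(-6 + 7 + 49\right)\right)^{2} = \left(-8 + 50\right)^{2} = 42^{2} = 1764$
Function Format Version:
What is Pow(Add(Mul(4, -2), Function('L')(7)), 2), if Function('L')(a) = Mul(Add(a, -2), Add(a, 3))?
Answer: 1764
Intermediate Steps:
Function('L')(a) = Mul(Add(-2, a), Add(3, a))
Pow(Add(Mul(4, -2), Function('L')(7)), 2) = Pow(Add(Mul(4, -2), Add(-6, 7, Pow(7, 2))), 2) = Pow(Add(-8, Add(-6, 7, 49)), 2) = Pow(Add(-8, 50), 2) = Pow(42, 2) = 1764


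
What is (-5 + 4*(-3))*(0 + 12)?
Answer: -204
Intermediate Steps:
(-5 + 4*(-3))*(0 + 12) = (-5 - 12)*12 = -17*12 = -204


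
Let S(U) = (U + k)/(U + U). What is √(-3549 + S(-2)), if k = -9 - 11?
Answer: I*√14174/2 ≈ 59.527*I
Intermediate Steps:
k = -20
S(U) = (-20 + U)/(2*U) (S(U) = (U - 20)/(U + U) = (-20 + U)/((2*U)) = (-20 + U)*(1/(2*U)) = (-20 + U)/(2*U))
√(-3549 + S(-2)) = √(-3549 + (½)*(-20 - 2)/(-2)) = √(-3549 + (½)*(-½)*(-22)) = √(-3549 + 11/2) = √(-7087/2) = I*√14174/2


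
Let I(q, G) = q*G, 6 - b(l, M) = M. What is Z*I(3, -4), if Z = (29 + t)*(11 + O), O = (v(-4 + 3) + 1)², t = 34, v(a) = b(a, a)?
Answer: -56700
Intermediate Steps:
b(l, M) = 6 - M
v(a) = 6 - a
I(q, G) = G*q
O = 64 (O = ((6 - (-4 + 3)) + 1)² = ((6 - 1*(-1)) + 1)² = ((6 + 1) + 1)² = (7 + 1)² = 8² = 64)
Z = 4725 (Z = (29 + 34)*(11 + 64) = 63*75 = 4725)
Z*I(3, -4) = 4725*(-4*3) = 4725*(-12) = -56700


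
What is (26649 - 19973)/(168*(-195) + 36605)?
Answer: 6676/3845 ≈ 1.7363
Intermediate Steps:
(26649 - 19973)/(168*(-195) + 36605) = 6676/(-32760 + 36605) = 6676/3845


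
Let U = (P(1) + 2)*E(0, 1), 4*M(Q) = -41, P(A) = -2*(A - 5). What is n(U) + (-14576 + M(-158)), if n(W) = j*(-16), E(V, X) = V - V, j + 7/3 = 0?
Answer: -174587/12 ≈ -14549.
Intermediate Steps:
j = -7/3 (j = -7/3 + 0 = -7/3 ≈ -2.3333)
E(V, X) = 0
P(A) = 10 - 2*A (P(A) = -2*(-5 + A) = 10 - 2*A)
M(Q) = -41/4 (M(Q) = (¼)*(-41) = -41/4)
U = 0 (U = ((10 - 2*1) + 2)*0 = ((10 - 2) + 2)*0 = (8 + 2)*0 = 10*0 = 0)
n(W) = 112/3 (n(W) = -7/3*(-16) = 112/3)
n(U) + (-14576 + M(-158)) = 112/3 + (-14576 - 41/4) = 112/3 - 58345/4 = -174587/12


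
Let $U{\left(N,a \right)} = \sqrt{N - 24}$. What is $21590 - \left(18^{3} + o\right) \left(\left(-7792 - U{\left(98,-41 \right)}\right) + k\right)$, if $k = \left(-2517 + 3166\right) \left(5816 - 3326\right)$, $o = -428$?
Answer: $-8690788482 + 5404 \sqrt{74} \approx -8.6907 \cdot 10^{9}$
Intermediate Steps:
$U{\left(N,a \right)} = \sqrt{-24 + N}$
$k = 1616010$ ($k = 649 \cdot 2490 = 1616010$)
$21590 - \left(18^{3} + o\right) \left(\left(-7792 - U{\left(98,-41 \right)}\right) + k\right) = 21590 - \left(18^{3} - 428\right) \left(\left(-7792 - \sqrt{-24 + 98}\right) + 1616010\right) = 21590 - \left(5832 - 428\right) \left(\left(-7792 - \sqrt{74}\right) + 1616010\right) = 21590 - 5404 \left(1608218 - \sqrt{74}\right) = 21590 - \left(8690810072 - 5404 \sqrt{74}\right) = -8690788482 + 5404 \sqrt{74}$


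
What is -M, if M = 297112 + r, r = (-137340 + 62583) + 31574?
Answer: -253929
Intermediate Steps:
r = -43183 (r = -74757 + 31574 = -43183)
M = 253929 (M = 297112 - 43183 = 253929)
-M = -1*253929 = -253929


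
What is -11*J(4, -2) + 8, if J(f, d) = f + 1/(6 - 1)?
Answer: -191/5 ≈ -38.200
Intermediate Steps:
J(f, d) = ⅕ + f (J(f, d) = f + 1/5 = f + ⅕ = ⅕ + f)
-11*J(4, -2) + 8 = -11*(⅕ + 4) + 8 = -11*21/5 + 8 = -231/5 + 8 = -191/5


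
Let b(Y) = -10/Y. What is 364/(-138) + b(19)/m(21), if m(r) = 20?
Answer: -6985/2622 ≈ -2.6640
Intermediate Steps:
364/(-138) + b(19)/m(21) = 364/(-138) - 10/19/20 = 364*(-1/138) - 10*1/19*(1/20) = -182/69 - 10/19*1/20 = -182/69 - 1/38 = -6985/2622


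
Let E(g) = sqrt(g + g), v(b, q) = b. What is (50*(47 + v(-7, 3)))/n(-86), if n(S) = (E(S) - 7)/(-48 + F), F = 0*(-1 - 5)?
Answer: 672000/221 + 192000*I*sqrt(43)/221 ≈ 3040.7 + 5697.0*I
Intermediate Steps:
F = 0 (F = 0*(-6) = 0)
E(g) = sqrt(2)*sqrt(g) (E(g) = sqrt(2*g) = sqrt(2)*sqrt(g))
n(S) = 7/48 - sqrt(2)*sqrt(S)/48 (n(S) = (sqrt(2)*sqrt(S) - 7)/(-48 + 0) = (-7 + sqrt(2)*sqrt(S))/(-48) = (-7 + sqrt(2)*sqrt(S))*(-1/48) = 7/48 - sqrt(2)*sqrt(S)/48)
(50*(47 + v(-7, 3)))/n(-86) = (50*(47 - 7))/(7/48 - sqrt(2)*sqrt(-86)/48) = (50*40)/(7/48 - sqrt(2)*I*sqrt(86)/48) = 2000/(7/48 - I*sqrt(43)/24)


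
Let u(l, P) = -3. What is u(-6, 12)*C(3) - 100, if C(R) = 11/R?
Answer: -111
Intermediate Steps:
u(-6, 12)*C(3) - 100 = -33/3 - 100 = -3*11/3 - 100 = -11 - 100 = -111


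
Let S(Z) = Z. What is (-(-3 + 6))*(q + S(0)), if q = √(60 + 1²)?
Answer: -3*√61 ≈ -23.431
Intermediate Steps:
q = √61 (q = √(60 + 1) = √61 ≈ 7.8102)
(-(-3 + 6))*(q + S(0)) = (-(-3 + 6))*(√61 + 0) = (-1*3)*√61 = -3*√61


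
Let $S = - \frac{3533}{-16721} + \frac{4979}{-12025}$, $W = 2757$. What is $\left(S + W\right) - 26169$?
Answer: $- \frac{362114784218}{15466925} \approx -23412.0$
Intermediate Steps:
$S = - \frac{3136118}{15466925}$ ($S = \left(-3533\right) \left(- \frac{1}{16721}\right) + 4979 \left(- \frac{1}{12025}\right) = \frac{3533}{16721} - \frac{383}{925} = - \frac{3136118}{15466925} \approx -0.20276$)
$\left(S + W\right) - 26169 = \left(- \frac{3136118}{15466925} + 2757\right) - 26169 = \frac{42639176107}{15466925} - 26169 = - \frac{362114784218}{15466925}$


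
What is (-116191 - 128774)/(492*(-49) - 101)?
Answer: 244965/24209 ≈ 10.119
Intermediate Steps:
(-116191 - 128774)/(492*(-49) - 101) = -244965/(-24108 - 101) = -244965/(-24209) = -244965*(-1/24209) = 244965/24209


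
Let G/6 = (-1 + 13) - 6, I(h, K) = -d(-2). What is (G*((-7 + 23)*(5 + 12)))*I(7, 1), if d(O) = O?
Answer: 19584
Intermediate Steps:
I(h, K) = 2 (I(h, K) = -1*(-2) = 2)
G = 36 (G = 6*((-1 + 13) - 6) = 6*(12 - 6) = 6*6 = 36)
(G*((-7 + 23)*(5 + 12)))*I(7, 1) = (36*((-7 + 23)*(5 + 12)))*2 = (36*(16*17))*2 = (36*272)*2 = 9792*2 = 19584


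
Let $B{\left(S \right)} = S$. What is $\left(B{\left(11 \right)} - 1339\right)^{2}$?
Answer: $1763584$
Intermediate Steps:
$\left(B{\left(11 \right)} - 1339\right)^{2} = \left(11 - 1339\right)^{2} = \left(-1328\right)^{2} = 1763584$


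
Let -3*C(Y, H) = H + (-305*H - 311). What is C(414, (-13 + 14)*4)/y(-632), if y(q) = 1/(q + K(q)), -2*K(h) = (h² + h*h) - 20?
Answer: -203623414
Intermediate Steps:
K(h) = 10 - h² (K(h) = -((h² + h*h) - 20)/2 = -((h² + h²) - 20)/2 = -(2*h² - 20)/2 = -(-20 + 2*h²)/2 = 10 - h²)
y(q) = 1/(10 + q - q²) (y(q) = 1/(q + (10 - q²)) = 1/(10 + q - q²))
C(Y, H) = 311/3 + 304*H/3 (C(Y, H) = -(H + (-305*H - 311))/3 = -(H + (-311 - 305*H))/3 = -(-311 - 304*H)/3 = 311/3 + 304*H/3)
C(414, (-13 + 14)*4)/y(-632) = (311/3 + 304*((-13 + 14)*4)/3)/(1/(10 - 632 - 1*(-632)²)) = (311/3 + 304*(1*4)/3)/(1/(10 - 632 - 1*399424)) = (311/3 + (304/3)*4)/(1/(10 - 632 - 399424)) = (311/3 + 1216/3)/(1/(-400046)) = 509/(-1/400046) = 509*(-400046) = -203623414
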